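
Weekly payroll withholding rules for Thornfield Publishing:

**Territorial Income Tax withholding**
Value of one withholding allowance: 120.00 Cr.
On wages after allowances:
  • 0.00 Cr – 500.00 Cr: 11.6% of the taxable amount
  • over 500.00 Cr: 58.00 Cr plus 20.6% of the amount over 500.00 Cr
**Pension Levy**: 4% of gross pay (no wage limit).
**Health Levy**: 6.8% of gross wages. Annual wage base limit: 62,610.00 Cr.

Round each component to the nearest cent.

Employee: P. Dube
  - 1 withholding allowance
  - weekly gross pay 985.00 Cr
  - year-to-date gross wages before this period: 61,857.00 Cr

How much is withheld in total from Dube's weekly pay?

223.79 Cr

Territorial Income Tax: taxable = 985.00 Cr − 1×120.00 Cr = 865.00 Cr
  58.00 Cr + 20.6% × (865.00 Cr − 500.00 Cr) = 58.00 Cr + 20.6% × 365.00 Cr = 133.19 Cr
Pension Levy: 4% × 985.00 Cr = 39.40 Cr
Health Levy: cap 62,610.00 Cr − YTD 61,857.00 Cr = 753.00 Cr subject; 6.8% × 753.00 Cr = 51.20 Cr
Total: 133.19 Cr + 39.40 Cr + 51.20 Cr = 223.79 Cr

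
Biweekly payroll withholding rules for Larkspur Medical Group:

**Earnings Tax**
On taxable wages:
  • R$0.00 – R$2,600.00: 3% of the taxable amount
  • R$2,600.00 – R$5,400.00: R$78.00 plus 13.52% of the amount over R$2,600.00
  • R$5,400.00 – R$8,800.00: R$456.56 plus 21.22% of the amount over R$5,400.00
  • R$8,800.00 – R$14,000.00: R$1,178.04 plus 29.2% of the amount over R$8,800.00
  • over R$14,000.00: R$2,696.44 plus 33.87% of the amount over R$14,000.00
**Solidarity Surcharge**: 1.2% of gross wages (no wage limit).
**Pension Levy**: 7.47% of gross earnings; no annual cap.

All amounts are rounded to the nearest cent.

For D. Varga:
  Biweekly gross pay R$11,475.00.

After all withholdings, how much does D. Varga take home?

R$8,520.98

Earnings Tax: taxable = R$11,475.00
  R$1,178.04 + 29.2% × (R$11,475.00 − R$8,800.00) = R$1,178.04 + 29.2% × R$2,675.00 = R$1,959.14
Solidarity Surcharge: 1.2% × R$11,475.00 = R$137.70
Pension Levy: 7.47% × R$11,475.00 = R$857.18
Total withheld: R$1,959.14 + R$137.70 + R$857.18 = R$2,954.02
Net pay: R$11,475.00 − R$2,954.02 = R$8,520.98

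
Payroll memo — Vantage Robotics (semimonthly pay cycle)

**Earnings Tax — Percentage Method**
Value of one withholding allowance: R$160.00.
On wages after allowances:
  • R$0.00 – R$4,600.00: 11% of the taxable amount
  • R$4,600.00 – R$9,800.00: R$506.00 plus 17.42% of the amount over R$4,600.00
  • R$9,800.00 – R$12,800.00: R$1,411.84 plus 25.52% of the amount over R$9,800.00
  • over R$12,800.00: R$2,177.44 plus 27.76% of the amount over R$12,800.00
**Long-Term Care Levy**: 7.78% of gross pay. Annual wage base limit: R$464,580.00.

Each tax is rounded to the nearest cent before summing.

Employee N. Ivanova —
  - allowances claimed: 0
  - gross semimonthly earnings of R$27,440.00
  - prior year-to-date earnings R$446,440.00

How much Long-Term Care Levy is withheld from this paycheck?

Long-Term Care Levy: cap R$464,580.00 − YTD R$446,440.00 = R$18,140.00 subject; 7.78% × R$18,140.00 = R$1,411.29

R$1,411.29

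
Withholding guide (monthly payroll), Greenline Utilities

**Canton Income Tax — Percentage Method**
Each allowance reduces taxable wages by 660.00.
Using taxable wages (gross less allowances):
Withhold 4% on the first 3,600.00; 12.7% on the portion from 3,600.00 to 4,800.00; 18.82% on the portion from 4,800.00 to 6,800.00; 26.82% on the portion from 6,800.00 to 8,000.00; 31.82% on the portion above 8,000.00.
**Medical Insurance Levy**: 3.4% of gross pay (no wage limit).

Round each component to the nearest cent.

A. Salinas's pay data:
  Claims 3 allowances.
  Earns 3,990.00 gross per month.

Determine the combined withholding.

216.06

Canton Income Tax: taxable = 3,990.00 − 3×660.00 = 2,010.00
  4% × 2,010.00 = 80.40
Medical Insurance Levy: 3.4% × 3,990.00 = 135.66
Total: 80.40 + 135.66 = 216.06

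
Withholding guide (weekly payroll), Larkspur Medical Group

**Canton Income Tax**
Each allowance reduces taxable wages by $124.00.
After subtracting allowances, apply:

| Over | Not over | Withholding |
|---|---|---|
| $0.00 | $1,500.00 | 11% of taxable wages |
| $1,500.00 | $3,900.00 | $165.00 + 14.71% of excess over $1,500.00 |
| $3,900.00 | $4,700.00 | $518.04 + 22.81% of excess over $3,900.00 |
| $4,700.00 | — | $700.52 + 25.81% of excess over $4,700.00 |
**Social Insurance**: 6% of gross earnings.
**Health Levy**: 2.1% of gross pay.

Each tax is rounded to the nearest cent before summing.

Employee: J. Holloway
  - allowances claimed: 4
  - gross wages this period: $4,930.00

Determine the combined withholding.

$1,039.18

Canton Income Tax: taxable = $4,930.00 − 4×$124.00 = $4,434.00
  $518.04 + 22.81% × ($4,434.00 − $3,900.00) = $518.04 + 22.81% × $534.00 = $639.85
Social Insurance: 6% × $4,930.00 = $295.80
Health Levy: 2.1% × $4,930.00 = $103.53
Total: $639.85 + $295.80 + $103.53 = $1,039.18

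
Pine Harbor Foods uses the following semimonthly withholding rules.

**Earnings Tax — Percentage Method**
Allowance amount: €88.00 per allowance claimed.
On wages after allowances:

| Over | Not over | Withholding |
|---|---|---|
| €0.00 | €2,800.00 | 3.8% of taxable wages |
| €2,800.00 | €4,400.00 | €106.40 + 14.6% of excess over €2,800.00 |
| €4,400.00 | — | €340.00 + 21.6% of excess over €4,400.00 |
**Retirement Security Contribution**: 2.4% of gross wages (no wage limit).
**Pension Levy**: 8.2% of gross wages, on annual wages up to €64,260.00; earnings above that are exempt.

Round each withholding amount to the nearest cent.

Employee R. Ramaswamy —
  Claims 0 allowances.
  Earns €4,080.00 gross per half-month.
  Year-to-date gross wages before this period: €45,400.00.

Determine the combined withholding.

€725.76

Earnings Tax: taxable = €4,080.00
  €106.40 + 14.6% × (€4,080.00 − €2,800.00) = €106.40 + 14.6% × €1,280.00 = €293.28
Retirement Security Contribution: 2.4% × €4,080.00 = €97.92
Pension Levy: 8.2% × €4,080.00 = €334.56
Total: €293.28 + €97.92 + €334.56 = €725.76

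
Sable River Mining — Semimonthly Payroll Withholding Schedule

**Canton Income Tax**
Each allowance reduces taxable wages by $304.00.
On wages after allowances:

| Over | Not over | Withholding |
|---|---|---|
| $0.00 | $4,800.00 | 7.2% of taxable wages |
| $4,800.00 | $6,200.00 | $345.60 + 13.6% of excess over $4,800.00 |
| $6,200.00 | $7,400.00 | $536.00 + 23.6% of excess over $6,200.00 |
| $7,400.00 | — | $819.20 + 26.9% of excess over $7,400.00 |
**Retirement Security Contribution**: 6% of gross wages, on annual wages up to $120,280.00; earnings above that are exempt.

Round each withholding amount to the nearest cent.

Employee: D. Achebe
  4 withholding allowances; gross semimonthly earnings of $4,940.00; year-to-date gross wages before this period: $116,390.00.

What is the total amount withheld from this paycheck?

Canton Income Tax: taxable = $4,940.00 − 4×$304.00 = $3,724.00
  7.2% × $3,724.00 = $268.13
Retirement Security Contribution: cap $120,280.00 − YTD $116,390.00 = $3,890.00 subject; 6% × $3,890.00 = $233.40
Total: $268.13 + $233.40 = $501.53

$501.53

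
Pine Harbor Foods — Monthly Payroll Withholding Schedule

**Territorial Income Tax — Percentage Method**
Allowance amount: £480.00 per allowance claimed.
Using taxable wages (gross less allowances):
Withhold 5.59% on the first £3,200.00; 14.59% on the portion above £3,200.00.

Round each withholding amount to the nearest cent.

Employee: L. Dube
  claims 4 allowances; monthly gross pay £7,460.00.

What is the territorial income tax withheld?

Territorial Income Tax: taxable = £7,460.00 − 4×£480.00 = £5,540.00
  £178.88 + 14.59% × (£5,540.00 − £3,200.00) = £178.88 + 14.59% × £2,340.00 = £520.29

£520.29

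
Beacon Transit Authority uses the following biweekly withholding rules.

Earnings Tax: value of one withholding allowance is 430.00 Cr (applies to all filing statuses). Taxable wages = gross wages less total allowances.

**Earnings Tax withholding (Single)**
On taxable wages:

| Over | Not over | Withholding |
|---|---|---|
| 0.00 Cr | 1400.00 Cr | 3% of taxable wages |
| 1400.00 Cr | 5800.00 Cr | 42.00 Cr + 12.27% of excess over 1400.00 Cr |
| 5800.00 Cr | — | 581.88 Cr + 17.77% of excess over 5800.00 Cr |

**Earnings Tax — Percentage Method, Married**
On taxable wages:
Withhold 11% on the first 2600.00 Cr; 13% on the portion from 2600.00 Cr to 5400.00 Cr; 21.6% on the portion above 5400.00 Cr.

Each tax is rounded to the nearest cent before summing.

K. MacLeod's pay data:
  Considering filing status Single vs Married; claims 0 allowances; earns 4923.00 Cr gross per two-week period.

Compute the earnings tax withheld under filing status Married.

587.99 Cr

Earnings Tax (Married): taxable = 4923.00 Cr
  286.00 Cr + 13% × (4923.00 Cr − 2600.00 Cr) = 286.00 Cr + 13% × 2323.00 Cr = 587.99 Cr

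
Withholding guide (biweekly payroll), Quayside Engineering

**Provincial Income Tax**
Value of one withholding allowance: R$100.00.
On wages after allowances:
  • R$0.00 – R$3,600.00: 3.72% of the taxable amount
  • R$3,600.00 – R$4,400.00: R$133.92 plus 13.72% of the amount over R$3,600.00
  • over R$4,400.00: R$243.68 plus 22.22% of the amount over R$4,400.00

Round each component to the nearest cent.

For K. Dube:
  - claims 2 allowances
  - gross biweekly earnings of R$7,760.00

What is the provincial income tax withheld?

Provincial Income Tax: taxable = R$7,760.00 − 2×R$100.00 = R$7,560.00
  R$243.68 + 22.22% × (R$7,560.00 − R$4,400.00) = R$243.68 + 22.22% × R$3,160.00 = R$945.83

R$945.83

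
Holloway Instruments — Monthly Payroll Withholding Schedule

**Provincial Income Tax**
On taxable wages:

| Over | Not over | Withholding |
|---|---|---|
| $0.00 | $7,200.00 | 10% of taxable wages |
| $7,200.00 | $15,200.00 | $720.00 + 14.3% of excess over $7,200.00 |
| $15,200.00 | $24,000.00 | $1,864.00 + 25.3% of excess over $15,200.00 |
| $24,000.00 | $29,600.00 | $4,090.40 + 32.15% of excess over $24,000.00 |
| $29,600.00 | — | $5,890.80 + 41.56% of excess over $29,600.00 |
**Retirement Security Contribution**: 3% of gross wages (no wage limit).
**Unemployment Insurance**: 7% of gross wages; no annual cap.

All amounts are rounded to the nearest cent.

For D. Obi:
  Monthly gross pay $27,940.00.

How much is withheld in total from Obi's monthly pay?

$8,151.11

Provincial Income Tax: taxable = $27,940.00
  $4,090.40 + 32.15% × ($27,940.00 − $24,000.00) = $4,090.40 + 32.15% × $3,940.00 = $5,357.11
Retirement Security Contribution: 3% × $27,940.00 = $838.20
Unemployment Insurance: 7% × $27,940.00 = $1,955.80
Total: $5,357.11 + $838.20 + $1,955.80 = $8,151.11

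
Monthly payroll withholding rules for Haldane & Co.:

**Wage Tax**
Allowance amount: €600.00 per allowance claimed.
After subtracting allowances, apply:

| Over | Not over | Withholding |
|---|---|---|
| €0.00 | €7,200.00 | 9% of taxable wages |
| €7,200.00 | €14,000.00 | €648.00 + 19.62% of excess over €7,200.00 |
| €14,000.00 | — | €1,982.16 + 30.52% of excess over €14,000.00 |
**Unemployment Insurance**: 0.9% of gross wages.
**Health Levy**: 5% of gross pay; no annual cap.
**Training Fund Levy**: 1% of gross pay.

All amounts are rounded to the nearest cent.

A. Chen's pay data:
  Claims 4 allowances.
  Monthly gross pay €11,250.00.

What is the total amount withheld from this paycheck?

€1,747.98

Wage Tax: taxable = €11,250.00 − 4×€600.00 = €8,850.00
  €648.00 + 19.62% × (€8,850.00 − €7,200.00) = €648.00 + 19.62% × €1,650.00 = €971.73
Unemployment Insurance: 0.9% × €11,250.00 = €101.25
Health Levy: 5% × €11,250.00 = €562.50
Training Fund Levy: 1% × €11,250.00 = €112.50
Total: €971.73 + €101.25 + €562.50 + €112.50 = €1,747.98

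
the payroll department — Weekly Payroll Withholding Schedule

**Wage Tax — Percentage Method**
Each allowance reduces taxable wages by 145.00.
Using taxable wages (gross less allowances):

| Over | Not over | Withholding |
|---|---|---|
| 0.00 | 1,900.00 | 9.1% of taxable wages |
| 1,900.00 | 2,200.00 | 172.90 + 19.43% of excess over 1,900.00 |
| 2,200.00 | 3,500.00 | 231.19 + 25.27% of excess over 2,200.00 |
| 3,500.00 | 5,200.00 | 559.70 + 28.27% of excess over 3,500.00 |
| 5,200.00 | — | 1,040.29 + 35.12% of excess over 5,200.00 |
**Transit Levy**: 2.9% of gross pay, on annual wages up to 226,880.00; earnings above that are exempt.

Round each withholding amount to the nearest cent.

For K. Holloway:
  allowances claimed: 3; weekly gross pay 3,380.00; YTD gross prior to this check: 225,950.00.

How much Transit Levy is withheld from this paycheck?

26.97

Transit Levy: cap 226,880.00 − YTD 225,950.00 = 930.00 subject; 2.9% × 930.00 = 26.97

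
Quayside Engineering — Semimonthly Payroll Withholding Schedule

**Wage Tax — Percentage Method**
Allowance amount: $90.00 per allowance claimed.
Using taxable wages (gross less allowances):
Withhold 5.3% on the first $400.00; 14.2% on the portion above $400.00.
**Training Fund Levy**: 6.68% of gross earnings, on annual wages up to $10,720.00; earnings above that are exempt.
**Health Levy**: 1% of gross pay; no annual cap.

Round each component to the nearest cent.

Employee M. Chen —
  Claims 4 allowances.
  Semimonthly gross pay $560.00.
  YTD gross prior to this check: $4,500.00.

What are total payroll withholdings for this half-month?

Wage Tax: taxable = $560.00 − 4×$90.00 = $200.00
  5.3% × $200.00 = $10.60
Training Fund Levy: 6.68% × $560.00 = $37.41
Health Levy: 1% × $560.00 = $5.60
Total: $10.60 + $37.41 + $5.60 = $53.61

$53.61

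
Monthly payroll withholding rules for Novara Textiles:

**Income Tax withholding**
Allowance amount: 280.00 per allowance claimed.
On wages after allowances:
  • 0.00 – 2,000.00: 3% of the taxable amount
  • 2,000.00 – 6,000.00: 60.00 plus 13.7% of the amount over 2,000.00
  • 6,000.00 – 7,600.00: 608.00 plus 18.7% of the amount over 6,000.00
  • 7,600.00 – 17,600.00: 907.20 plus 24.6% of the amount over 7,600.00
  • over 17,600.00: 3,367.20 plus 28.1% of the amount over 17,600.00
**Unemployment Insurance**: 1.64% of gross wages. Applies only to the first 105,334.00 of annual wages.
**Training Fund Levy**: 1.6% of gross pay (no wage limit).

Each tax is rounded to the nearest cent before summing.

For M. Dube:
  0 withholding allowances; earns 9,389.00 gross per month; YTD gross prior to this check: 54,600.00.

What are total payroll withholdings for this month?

1,651.49

Income Tax: taxable = 9,389.00
  907.20 + 24.6% × (9,389.00 − 7,600.00) = 907.20 + 24.6% × 1,789.00 = 1,347.29
Unemployment Insurance: 1.64% × 9,389.00 = 153.98
Training Fund Levy: 1.6% × 9,389.00 = 150.22
Total: 1,347.29 + 153.98 + 150.22 = 1,651.49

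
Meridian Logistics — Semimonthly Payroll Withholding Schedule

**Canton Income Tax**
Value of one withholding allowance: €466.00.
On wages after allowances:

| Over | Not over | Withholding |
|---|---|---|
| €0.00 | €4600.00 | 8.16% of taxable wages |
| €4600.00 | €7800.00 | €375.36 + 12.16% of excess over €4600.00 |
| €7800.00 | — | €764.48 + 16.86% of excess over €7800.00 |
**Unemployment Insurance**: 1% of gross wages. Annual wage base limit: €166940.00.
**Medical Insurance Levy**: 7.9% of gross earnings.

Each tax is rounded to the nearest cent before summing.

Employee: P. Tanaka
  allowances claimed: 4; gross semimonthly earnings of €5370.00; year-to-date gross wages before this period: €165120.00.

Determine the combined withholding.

€728.52

Canton Income Tax: taxable = €5370.00 − 4×€466.00 = €3506.00
  8.16% × €3506.00 = €286.09
Unemployment Insurance: cap €166940.00 − YTD €165120.00 = €1820.00 subject; 1% × €1820.00 = €18.20
Medical Insurance Levy: 7.9% × €5370.00 = €424.23
Total: €286.09 + €18.20 + €424.23 = €728.52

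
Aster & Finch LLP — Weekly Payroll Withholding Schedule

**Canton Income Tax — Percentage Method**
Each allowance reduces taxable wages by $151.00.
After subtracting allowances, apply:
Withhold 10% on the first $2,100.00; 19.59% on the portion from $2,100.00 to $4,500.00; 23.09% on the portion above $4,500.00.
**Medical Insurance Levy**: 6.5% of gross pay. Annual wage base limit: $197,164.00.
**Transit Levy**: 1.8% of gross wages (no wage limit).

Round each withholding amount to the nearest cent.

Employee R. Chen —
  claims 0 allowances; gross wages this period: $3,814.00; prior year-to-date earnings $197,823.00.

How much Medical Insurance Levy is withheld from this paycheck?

Medical Insurance Levy: YTD $197,823.00 ≥ cap $197,164.00 → $0.00

$0.00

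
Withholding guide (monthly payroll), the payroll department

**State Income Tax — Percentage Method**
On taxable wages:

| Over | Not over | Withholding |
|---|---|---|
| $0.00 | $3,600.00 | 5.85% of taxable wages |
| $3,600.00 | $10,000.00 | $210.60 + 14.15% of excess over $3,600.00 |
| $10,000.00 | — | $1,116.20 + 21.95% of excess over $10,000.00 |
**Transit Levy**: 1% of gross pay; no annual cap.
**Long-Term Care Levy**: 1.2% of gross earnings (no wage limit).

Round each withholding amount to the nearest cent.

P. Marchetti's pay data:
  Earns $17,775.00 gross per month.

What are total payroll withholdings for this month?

State Income Tax: taxable = $17,775.00
  $1,116.20 + 21.95% × ($17,775.00 − $10,000.00) = $1,116.20 + 21.95% × $7,775.00 = $2,822.81
Transit Levy: 1% × $17,775.00 = $177.75
Long-Term Care Levy: 1.2% × $17,775.00 = $213.30
Total: $2,822.81 + $177.75 + $213.30 = $3,213.86

$3,213.86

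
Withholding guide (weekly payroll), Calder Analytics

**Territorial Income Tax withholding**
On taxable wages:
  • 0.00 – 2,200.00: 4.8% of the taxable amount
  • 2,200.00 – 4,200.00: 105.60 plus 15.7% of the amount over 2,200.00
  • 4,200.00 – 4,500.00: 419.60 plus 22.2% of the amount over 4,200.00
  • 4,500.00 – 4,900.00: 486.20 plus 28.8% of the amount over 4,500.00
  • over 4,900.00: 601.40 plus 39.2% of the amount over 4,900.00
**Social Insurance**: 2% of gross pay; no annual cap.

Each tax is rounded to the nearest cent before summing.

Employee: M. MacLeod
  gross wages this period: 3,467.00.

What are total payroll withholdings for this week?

Territorial Income Tax: taxable = 3,467.00
  105.60 + 15.7% × (3,467.00 − 2,200.00) = 105.60 + 15.7% × 1,267.00 = 304.52
Social Insurance: 2% × 3,467.00 = 69.34
Total: 304.52 + 69.34 = 373.86

373.86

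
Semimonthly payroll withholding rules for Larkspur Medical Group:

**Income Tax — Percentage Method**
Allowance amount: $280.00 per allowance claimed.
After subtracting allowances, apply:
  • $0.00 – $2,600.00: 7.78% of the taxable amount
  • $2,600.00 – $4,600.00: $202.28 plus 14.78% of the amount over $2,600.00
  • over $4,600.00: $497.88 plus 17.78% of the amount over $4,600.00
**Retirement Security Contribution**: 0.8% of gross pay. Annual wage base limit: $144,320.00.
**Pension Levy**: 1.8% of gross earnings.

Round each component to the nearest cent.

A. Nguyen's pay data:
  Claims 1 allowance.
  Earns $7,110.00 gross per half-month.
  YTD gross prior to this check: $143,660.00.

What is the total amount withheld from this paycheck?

Income Tax: taxable = $7,110.00 − 1×$280.00 = $6,830.00
  $497.88 + 17.78% × ($6,830.00 − $4,600.00) = $497.88 + 17.78% × $2,230.00 = $894.37
Retirement Security Contribution: cap $144,320.00 − YTD $143,660.00 = $660.00 subject; 0.8% × $660.00 = $5.28
Pension Levy: 1.8% × $7,110.00 = $127.98
Total: $894.37 + $5.28 + $127.98 = $1,027.63

$1,027.63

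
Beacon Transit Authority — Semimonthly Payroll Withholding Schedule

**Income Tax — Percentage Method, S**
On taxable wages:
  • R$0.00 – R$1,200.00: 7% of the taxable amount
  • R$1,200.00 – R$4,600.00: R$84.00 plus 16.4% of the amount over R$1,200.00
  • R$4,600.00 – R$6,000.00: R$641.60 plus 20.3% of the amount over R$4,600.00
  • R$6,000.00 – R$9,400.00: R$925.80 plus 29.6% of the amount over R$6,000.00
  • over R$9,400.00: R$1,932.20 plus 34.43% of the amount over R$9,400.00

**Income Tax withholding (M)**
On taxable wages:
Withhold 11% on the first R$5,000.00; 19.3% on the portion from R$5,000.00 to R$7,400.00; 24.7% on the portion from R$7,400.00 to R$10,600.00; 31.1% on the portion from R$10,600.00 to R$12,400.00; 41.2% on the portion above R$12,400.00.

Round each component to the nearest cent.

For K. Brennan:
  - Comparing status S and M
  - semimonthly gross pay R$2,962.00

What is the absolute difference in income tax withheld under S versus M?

Income Tax (S): taxable = R$2,962.00
  R$84.00 + 16.4% × (R$2,962.00 − R$1,200.00) = R$84.00 + 16.4% × R$1,762.00 = R$372.97
Income Tax (M): taxable = R$2,962.00
  11% × R$2,962.00 = R$325.82
Difference: |R$372.97 − R$325.82| = R$47.15 (higher under S)

R$47.15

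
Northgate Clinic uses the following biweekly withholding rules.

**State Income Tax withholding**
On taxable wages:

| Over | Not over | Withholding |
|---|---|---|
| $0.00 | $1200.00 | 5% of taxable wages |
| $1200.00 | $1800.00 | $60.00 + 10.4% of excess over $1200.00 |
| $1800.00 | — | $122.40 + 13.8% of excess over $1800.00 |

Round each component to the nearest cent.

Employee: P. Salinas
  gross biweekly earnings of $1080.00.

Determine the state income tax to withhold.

State Income Tax: taxable = $1080.00
  5% × $1080.00 = $54.00

$54.00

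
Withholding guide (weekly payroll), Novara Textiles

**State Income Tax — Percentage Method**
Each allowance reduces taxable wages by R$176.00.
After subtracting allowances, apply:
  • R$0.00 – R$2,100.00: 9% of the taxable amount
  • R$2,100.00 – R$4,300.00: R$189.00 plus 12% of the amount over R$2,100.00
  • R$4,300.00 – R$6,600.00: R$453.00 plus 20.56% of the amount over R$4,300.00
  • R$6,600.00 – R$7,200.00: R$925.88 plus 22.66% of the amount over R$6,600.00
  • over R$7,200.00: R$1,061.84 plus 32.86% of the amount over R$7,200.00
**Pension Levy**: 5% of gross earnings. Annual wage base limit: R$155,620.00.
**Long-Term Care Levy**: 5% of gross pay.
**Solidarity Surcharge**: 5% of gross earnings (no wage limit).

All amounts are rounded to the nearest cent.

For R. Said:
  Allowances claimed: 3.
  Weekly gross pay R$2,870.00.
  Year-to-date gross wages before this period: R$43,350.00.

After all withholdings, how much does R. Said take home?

State Income Tax: taxable = R$2,870.00 − 3×R$176.00 = R$2,342.00
  R$189.00 + 12% × (R$2,342.00 − R$2,100.00) = R$189.00 + 12% × R$242.00 = R$218.04
Pension Levy: 5% × R$2,870.00 = R$143.50
Long-Term Care Levy: 5% × R$2,870.00 = R$143.50
Solidarity Surcharge: 5% × R$2,870.00 = R$143.50
Total withheld: R$218.04 + R$143.50 + R$143.50 + R$143.50 = R$648.54
Net pay: R$2,870.00 − R$648.54 = R$2,221.46

R$2,221.46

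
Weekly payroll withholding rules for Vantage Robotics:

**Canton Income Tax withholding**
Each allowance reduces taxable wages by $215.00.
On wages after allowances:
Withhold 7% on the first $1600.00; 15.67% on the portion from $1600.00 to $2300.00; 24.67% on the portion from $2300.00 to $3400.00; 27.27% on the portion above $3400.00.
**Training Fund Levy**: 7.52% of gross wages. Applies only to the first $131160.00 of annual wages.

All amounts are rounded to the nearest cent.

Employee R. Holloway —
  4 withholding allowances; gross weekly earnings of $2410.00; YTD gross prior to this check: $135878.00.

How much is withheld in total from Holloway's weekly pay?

$108.50

Canton Income Tax: taxable = $2410.00 − 4×$215.00 = $1550.00
  7% × $1550.00 = $108.50
Training Fund Levy: YTD $135878.00 ≥ cap $131160.00 → $0.00
Total: $108.50 + $0.00 = $108.50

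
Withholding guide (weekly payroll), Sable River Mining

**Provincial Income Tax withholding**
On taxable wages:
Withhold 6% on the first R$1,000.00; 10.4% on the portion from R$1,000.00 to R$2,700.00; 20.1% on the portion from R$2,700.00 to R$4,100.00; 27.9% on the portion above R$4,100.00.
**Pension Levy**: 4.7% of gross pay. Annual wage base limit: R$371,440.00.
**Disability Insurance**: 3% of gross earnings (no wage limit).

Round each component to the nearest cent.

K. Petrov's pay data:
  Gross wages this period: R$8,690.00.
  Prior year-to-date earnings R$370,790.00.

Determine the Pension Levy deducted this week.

Pension Levy: cap R$371,440.00 − YTD R$370,790.00 = R$650.00 subject; 4.7% × R$650.00 = R$30.55

R$30.55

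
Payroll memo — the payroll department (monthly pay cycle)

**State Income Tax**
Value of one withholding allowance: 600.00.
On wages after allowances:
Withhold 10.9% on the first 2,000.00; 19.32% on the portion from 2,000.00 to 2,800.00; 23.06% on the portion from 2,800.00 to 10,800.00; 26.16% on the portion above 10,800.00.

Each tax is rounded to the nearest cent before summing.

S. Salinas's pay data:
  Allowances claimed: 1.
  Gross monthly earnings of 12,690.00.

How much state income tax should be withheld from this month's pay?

2,554.82

State Income Tax: taxable = 12,690.00 − 1×600.00 = 12,090.00
  2,217.36 + 26.16% × (12,090.00 − 10,800.00) = 2,217.36 + 26.16% × 1,290.00 = 2,554.82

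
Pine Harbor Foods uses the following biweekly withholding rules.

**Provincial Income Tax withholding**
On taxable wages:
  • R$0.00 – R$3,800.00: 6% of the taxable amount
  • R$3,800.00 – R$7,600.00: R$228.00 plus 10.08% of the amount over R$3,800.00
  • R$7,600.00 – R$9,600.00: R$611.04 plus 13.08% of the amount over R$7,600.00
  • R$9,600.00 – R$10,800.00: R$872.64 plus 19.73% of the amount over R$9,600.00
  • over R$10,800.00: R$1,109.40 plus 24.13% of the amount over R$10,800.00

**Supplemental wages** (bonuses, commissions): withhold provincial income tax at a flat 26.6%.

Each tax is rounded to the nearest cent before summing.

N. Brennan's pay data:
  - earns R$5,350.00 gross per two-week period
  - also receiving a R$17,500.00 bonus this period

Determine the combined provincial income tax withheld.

R$5,039.24

Provincial Income Tax: taxable = R$5,350.00
  R$228.00 + 10.08% × (R$5,350.00 − R$3,800.00) = R$228.00 + 10.08% × R$1,550.00 = R$384.24
Supplemental (26.6% flat on bonus): 26.6% × R$17,500.00 = R$4,655.00
Total provincial income tax: R$384.24 + R$4,655.00 = R$5,039.24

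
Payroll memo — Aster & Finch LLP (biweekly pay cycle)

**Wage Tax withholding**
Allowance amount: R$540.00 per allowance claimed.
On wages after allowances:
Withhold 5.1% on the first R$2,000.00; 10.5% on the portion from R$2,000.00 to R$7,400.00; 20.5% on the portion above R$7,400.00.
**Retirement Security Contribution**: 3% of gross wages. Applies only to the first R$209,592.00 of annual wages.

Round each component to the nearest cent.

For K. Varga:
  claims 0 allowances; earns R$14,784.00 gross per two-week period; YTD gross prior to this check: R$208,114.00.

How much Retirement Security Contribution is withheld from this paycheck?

R$44.34

Retirement Security Contribution: cap R$209,592.00 − YTD R$208,114.00 = R$1,478.00 subject; 3% × R$1,478.00 = R$44.34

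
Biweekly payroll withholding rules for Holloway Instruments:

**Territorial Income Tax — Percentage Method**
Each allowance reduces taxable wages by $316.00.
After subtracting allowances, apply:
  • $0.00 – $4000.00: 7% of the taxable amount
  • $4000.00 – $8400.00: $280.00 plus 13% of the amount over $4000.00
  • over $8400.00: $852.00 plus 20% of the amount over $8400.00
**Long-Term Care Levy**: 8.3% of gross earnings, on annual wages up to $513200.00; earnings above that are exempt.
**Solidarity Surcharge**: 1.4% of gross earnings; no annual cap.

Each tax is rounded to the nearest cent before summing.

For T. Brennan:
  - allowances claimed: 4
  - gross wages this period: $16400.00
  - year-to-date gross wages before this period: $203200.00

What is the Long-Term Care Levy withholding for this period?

$1361.20

Long-Term Care Levy: 8.3% × $16400.00 = $1361.20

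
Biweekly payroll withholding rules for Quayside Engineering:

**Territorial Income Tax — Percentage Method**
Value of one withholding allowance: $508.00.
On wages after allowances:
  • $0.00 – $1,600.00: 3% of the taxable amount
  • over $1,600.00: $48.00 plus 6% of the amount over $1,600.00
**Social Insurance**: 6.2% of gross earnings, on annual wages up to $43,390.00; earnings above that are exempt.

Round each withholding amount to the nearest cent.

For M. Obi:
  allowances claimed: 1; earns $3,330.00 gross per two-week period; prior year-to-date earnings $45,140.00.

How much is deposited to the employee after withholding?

$3,208.68

Territorial Income Tax: taxable = $3,330.00 − 1×$508.00 = $2,822.00
  $48.00 + 6% × ($2,822.00 − $1,600.00) = $48.00 + 6% × $1,222.00 = $121.32
Social Insurance: YTD $45,140.00 ≥ cap $43,390.00 → $0.00
Total withheld: $121.32 + $0.00 = $121.32
Net pay: $3,330.00 − $121.32 = $3,208.68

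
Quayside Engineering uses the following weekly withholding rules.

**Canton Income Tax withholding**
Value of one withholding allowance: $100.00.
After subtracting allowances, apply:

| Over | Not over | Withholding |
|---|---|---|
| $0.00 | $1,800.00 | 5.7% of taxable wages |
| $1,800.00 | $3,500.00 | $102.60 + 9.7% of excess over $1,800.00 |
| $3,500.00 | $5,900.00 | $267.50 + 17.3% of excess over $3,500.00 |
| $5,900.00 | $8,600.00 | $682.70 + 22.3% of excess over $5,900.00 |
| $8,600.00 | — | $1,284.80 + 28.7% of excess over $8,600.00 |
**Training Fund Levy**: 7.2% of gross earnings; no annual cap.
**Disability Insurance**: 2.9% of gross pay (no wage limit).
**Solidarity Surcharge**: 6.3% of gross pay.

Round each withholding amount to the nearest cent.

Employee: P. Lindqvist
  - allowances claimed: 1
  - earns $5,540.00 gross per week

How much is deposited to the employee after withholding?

$4,028.32

Canton Income Tax: taxable = $5,540.00 − 1×$100.00 = $5,440.00
  $267.50 + 17.3% × ($5,440.00 − $3,500.00) = $267.50 + 17.3% × $1,940.00 = $603.12
Training Fund Levy: 7.2% × $5,540.00 = $398.88
Disability Insurance: 2.9% × $5,540.00 = $160.66
Solidarity Surcharge: 6.3% × $5,540.00 = $349.02
Total withheld: $603.12 + $398.88 + $160.66 + $349.02 = $1,511.68
Net pay: $5,540.00 − $1,511.68 = $4,028.32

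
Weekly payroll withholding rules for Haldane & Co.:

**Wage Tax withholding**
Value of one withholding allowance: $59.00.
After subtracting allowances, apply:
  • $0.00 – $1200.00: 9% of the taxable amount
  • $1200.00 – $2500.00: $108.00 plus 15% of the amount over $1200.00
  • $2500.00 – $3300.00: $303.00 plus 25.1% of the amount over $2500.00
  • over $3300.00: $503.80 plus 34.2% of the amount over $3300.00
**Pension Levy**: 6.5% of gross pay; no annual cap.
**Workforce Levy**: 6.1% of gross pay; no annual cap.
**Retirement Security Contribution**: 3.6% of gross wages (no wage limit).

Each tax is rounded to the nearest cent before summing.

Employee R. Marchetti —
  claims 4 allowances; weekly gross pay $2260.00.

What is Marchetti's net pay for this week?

$1662.28

Wage Tax: taxable = $2260.00 − 4×$59.00 = $2024.00
  $108.00 + 15% × ($2024.00 − $1200.00) = $108.00 + 15% × $824.00 = $231.60
Pension Levy: 6.5% × $2260.00 = $146.90
Workforce Levy: 6.1% × $2260.00 = $137.86
Retirement Security Contribution: 3.6% × $2260.00 = $81.36
Total withheld: $231.60 + $146.90 + $137.86 + $81.36 = $597.72
Net pay: $2260.00 − $597.72 = $1662.28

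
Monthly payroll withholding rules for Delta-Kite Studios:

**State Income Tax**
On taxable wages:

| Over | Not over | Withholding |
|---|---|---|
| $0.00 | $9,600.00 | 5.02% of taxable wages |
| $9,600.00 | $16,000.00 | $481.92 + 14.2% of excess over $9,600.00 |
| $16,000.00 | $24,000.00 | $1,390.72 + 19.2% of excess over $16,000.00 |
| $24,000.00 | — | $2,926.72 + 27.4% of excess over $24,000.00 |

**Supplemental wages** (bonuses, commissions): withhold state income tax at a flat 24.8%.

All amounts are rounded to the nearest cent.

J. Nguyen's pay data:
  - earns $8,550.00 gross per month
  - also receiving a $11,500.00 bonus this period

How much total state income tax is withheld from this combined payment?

State Income Tax: taxable = $8,550.00
  5.02% × $8,550.00 = $429.21
Supplemental (24.8% flat on bonus): 24.8% × $11,500.00 = $2,852.00
Total state income tax: $429.21 + $2,852.00 = $3,281.21

$3,281.21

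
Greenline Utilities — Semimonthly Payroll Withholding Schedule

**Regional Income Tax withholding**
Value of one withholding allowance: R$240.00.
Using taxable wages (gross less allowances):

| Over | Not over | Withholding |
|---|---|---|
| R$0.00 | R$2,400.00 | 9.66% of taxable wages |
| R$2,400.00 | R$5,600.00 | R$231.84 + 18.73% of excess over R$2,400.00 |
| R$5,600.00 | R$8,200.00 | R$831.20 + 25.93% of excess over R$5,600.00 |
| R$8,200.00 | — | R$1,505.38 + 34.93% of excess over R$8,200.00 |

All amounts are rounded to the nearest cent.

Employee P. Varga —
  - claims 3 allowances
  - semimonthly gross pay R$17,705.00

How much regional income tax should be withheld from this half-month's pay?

Regional Income Tax: taxable = R$17,705.00 − 3×R$240.00 = R$16,985.00
  R$1,505.38 + 34.93% × (R$16,985.00 − R$8,200.00) = R$1,505.38 + 34.93% × R$8,785.00 = R$4,573.98

R$4,573.98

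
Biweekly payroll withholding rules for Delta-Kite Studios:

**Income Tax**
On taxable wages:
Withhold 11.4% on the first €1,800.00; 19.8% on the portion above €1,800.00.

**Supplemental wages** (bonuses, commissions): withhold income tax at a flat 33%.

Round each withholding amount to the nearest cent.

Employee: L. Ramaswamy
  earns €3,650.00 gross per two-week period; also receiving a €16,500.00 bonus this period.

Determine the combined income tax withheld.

Income Tax: taxable = €3,650.00
  €205.20 + 19.8% × (€3,650.00 − €1,800.00) = €205.20 + 19.8% × €1,850.00 = €571.50
Supplemental (33% flat on bonus): 33% × €16,500.00 = €5,445.00
Total income tax: €571.50 + €5,445.00 = €6,016.50

€6,016.50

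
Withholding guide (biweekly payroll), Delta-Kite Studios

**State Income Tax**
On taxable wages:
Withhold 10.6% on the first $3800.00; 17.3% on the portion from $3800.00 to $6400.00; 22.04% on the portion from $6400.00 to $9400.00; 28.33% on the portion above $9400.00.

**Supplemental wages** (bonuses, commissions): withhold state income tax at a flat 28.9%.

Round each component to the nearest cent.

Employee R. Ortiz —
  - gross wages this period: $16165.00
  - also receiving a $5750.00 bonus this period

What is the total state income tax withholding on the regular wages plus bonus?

State Income Tax: taxable = $16165.00
  $1513.80 + 28.33% × ($16165.00 − $9400.00) = $1513.80 + 28.33% × $6765.00 = $3430.32
Supplemental (28.9% flat on bonus): 28.9% × $5750.00 = $1661.75
Total state income tax: $3430.32 + $1661.75 = $5092.07

$5092.07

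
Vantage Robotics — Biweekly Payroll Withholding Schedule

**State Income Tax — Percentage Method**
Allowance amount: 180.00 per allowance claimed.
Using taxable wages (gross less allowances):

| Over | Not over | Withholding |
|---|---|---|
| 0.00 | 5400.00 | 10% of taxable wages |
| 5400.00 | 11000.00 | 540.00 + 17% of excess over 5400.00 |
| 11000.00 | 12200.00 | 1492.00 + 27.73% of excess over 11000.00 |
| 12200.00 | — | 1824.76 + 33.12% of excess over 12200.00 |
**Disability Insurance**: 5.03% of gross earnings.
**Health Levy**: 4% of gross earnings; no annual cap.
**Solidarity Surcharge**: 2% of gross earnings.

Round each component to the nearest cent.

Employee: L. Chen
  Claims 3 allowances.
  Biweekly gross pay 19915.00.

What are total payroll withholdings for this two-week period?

6397.74

State Income Tax: taxable = 19915.00 − 3×180.00 = 19375.00
  1824.76 + 33.12% × (19375.00 − 12200.00) = 1824.76 + 33.12% × 7175.00 = 4201.12
Disability Insurance: 5.03% × 19915.00 = 1001.72
Health Levy: 4% × 19915.00 = 796.60
Solidarity Surcharge: 2% × 19915.00 = 398.30
Total: 4201.12 + 1001.72 + 796.60 + 398.30 = 6397.74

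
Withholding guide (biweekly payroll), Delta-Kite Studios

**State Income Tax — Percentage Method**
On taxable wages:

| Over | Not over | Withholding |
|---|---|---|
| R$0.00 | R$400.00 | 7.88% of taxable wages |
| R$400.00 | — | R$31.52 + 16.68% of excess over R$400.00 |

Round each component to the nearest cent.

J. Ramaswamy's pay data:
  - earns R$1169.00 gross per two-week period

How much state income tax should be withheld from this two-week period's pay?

State Income Tax: taxable = R$1169.00
  R$31.52 + 16.68% × (R$1169.00 − R$400.00) = R$31.52 + 16.68% × R$769.00 = R$159.79

R$159.79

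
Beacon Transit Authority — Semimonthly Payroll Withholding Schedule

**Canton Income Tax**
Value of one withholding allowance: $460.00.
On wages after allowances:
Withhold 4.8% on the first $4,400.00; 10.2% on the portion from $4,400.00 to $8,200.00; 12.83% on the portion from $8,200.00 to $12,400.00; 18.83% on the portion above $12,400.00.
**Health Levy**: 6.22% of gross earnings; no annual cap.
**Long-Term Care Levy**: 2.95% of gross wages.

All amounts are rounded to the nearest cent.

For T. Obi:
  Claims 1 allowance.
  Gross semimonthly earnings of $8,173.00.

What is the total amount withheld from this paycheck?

$1,298.59

Canton Income Tax: taxable = $8,173.00 − 1×$460.00 = $7,713.00
  $211.20 + 10.2% × ($7,713.00 − $4,400.00) = $211.20 + 10.2% × $3,313.00 = $549.13
Health Levy: 6.22% × $8,173.00 = $508.36
Long-Term Care Levy: 2.95% × $8,173.00 = $241.10
Total: $549.13 + $508.36 + $241.10 = $1,298.59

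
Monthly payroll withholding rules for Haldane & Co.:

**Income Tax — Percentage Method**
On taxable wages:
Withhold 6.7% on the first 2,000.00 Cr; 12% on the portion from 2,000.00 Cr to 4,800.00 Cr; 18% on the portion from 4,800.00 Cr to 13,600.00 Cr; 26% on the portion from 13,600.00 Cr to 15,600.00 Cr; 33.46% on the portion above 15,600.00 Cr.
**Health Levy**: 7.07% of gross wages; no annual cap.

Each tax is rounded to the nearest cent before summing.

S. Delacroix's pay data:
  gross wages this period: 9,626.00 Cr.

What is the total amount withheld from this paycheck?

2,019.24 Cr

Income Tax: taxable = 9,626.00 Cr
  470.00 Cr + 18% × (9,626.00 Cr − 4,800.00 Cr) = 470.00 Cr + 18% × 4,826.00 Cr = 1,338.68 Cr
Health Levy: 7.07% × 9,626.00 Cr = 680.56 Cr
Total: 1,338.68 Cr + 680.56 Cr = 2,019.24 Cr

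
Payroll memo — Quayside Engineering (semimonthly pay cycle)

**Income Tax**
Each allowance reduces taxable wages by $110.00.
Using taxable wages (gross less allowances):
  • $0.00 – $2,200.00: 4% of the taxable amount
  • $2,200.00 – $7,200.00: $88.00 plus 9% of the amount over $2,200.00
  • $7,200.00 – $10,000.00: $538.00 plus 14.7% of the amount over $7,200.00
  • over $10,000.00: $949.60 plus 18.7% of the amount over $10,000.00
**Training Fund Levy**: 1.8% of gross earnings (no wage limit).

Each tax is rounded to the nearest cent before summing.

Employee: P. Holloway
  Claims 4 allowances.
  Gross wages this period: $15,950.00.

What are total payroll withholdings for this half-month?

Income Tax: taxable = $15,950.00 − 4×$110.00 = $15,510.00
  $949.60 + 18.7% × ($15,510.00 − $10,000.00) = $949.60 + 18.7% × $5,510.00 = $1,979.97
Training Fund Levy: 1.8% × $15,950.00 = $287.10
Total: $1,979.97 + $287.10 = $2,267.07

$2,267.07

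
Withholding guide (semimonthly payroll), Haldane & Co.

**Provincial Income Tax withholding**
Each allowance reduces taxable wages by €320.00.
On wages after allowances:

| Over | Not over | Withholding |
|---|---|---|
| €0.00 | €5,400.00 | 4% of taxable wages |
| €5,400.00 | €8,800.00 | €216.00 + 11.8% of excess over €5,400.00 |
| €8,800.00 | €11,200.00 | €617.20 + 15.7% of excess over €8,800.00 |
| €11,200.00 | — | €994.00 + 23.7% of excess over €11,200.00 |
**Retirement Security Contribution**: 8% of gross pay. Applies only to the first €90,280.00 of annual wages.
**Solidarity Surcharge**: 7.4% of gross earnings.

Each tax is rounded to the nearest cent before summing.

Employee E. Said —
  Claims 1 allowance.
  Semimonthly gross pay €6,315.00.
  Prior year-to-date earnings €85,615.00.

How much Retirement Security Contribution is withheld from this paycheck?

€373.20

Retirement Security Contribution: cap €90,280.00 − YTD €85,615.00 = €4,665.00 subject; 8% × €4,665.00 = €373.20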